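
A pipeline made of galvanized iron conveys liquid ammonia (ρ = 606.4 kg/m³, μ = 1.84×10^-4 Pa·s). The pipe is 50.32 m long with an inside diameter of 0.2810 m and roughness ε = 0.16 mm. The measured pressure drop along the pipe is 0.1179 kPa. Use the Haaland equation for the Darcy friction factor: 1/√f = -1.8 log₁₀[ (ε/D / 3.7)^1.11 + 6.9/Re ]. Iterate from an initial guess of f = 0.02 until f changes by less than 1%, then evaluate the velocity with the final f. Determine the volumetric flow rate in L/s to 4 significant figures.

Rearranging Darcy-Weisbach: V = √(2·ΔP·D/(f·L·ρ)). With ε/D = 0.00016/0.281 = 0.000569, iterate starting from f = 0.02:
  f = 0.02 → V = √(2·117.9·0.281/(0.02·50.32·606.4)) = 0.3295 m/s; Re = ρVD/μ = 3.051e+05; f → 0.01845
  f = 0.01845 → V = 0.3431 m/s; Re = 3.177e+05; f → 0.0184
Converged (Δf/f < 1%). With the final f = 0.0184: V = √(2·117.9·0.281/(0.0184·50.32·606.4)) = 0.3435 m/s.
Q = V·A = 0.3435·(π/4·0.281²) = 0.0213 m³/s = 21.30 L/s.

Q ≈ 21.30 L/s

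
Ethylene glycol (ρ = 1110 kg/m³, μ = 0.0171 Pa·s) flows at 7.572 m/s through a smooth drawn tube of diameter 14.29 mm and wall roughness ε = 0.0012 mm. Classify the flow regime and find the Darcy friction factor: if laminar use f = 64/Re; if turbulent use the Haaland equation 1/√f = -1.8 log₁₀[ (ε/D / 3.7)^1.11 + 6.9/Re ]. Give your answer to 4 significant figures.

Re = ρVD/μ = 1110·7.572·0.01429/0.0171 = 7024.
Re > 4000 → turbulent. ε/D = 1.2e-06/0.01429 = 8.4e-05; Haaland: 1/√f = -1.8 log₁₀[7e-06 + 0.000982] = 5.408, so f = 0.03419.

f ≈ 0.03419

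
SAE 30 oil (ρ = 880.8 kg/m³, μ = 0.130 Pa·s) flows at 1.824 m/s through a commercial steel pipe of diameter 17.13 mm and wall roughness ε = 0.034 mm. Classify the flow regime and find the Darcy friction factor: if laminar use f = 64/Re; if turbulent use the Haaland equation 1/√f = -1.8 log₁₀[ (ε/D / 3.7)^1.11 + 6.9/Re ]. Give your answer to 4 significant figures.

Re = ρVD/μ = 880.8·1.824·0.01713/0.13 = 211.7.
Re < 2300 → laminar, so f = 64/Re = 0.3023 (roughness is irrelevant in laminar flow).

f ≈ 0.3023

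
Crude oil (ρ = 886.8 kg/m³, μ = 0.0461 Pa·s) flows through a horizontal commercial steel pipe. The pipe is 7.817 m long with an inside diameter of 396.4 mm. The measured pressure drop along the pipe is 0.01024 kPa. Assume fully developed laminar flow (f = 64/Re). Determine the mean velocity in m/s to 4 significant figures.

V ≈ 0.1395 m/s

For laminar flow, f = 64/Re with Re = ρVD/μ, so Darcy-Weisbach reduces to ΔP = 32μLV/D². Solving for V: V = ΔP·D²/(32μL) = 10.24·(0.3964)²/(32·0.0461·7.817) = 0.1395 m/s.
Check: Re = ρVD/μ = 886.8·0.1395·0.3964/0.0461 = 1064 < 2300, so the laminar assumption holds.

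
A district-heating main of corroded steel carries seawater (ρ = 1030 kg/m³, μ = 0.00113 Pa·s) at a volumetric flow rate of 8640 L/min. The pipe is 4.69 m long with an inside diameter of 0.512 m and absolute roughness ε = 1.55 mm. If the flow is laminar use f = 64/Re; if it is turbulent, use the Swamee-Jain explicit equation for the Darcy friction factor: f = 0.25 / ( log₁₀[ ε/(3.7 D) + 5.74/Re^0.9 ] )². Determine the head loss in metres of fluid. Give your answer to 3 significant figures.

Q = 8640 L/min = 8640/60000 = 0.144 m³/s.
Cross-sectional area A = πD²/4 = π(0.512)²/4 = 0.2059 m²; mean velocity V = Q/A = 0.144/0.2059 = 0.6994 m/s.
Reynolds number Re = ρVD/μ = 1030 · 0.6994 · 0.512 / 0.00113 = 3.264e+05.
Re > 4000 → turbulent. Relative roughness ε/D = 0.00155/0.512 = 0.00303. Swamee-Jain: f = 0.25/(log₁₀[0.00303/3.7 + 5.74/3.264e+05^0.9])² = 0.25/(log₁₀[0.000818 + 6.26e-05])² = 0.25/(-3.055)² = 0.02678.
Darcy-Weisbach: ΔP = f(L/D)(ρV²/2) = 0.02678·(4.69/0.512)·(1030·0.6994²/2) = 0.02678·9.16·251.9 = 61.81 Pa.
Head loss h_f = ΔP/(ρg) = 61.81/(1030·9.81) = 0.00612 m.

h_f ≈ 0.00612 m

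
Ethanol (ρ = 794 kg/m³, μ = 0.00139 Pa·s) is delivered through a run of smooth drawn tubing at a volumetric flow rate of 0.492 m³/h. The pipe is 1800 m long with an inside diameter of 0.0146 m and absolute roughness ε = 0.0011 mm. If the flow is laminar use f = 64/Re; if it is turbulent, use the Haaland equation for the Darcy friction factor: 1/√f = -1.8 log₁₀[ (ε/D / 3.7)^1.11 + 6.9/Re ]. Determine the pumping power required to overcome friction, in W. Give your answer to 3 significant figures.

P ≈ 154 W

Q = 0.492 m³/h = 0.492/3600 = 0.0001367 m³/s.
Cross-sectional area A = πD²/4 = π(0.0146)²/4 = 0.0001674 m²; mean velocity V = Q/A = 0.0001367/0.0001674 = 0.8163 m/s.
Reynolds number Re = ρVD/μ = 794 · 0.8163 · 0.0146 / 0.00139 = 6808.
Re > 4000 → turbulent. Relative roughness ε/D = 1.1e-06/0.0146 = 7.53e-05. Haaland: 1/√f = -1.8 log₁₀[(7.53e-05/3.7)^1.11 + 6.9/6808] = -1.8 log₁₀[6.21e-06 + 0.00101] = 5.385, so f = 0.03449.
Darcy-Weisbach: ΔP = f(L/D)(ρV²/2) = 0.03449·(1800/0.0146)·(794·0.8163²/2) = 0.03449·1.233e+05·264.6 = 1.125e+06 Pa.
Pumping power P = QΔP = 0.0001367·1.125e+06 = 153.7 W = 154 W.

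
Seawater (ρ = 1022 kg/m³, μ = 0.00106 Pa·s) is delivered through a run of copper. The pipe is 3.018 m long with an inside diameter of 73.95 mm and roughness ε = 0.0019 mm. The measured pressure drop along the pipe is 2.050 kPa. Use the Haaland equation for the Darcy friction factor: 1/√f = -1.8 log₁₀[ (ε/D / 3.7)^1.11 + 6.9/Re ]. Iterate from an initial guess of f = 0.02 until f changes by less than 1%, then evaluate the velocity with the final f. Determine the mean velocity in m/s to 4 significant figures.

Rearranging Darcy-Weisbach: V = √(2·ΔP·D/(f·L·ρ)). With ε/D = 1.9e-06/0.07395 = 2.57e-05, iterate starting from f = 0.02:
  f = 0.02 → V = √(2·2050·0.07395/(0.02·3.018·1022)) = 2.217 m/s; Re = ρVD/μ = 1.581e+05; f → 0.01637
  f = 0.01637 → V = 2.45 m/s; Re = 1.747e+05; f → 0.01606
  f = 0.01606 → V = 2.474 m/s; Re = 1.764e+05; f → 0.01604
Converged (Δf/f < 1%). With the final f = 0.01604: V = √(2·2050·0.07395/(0.01604·3.018·1022)) = 2.476 m/s.

V ≈ 2.476 m/s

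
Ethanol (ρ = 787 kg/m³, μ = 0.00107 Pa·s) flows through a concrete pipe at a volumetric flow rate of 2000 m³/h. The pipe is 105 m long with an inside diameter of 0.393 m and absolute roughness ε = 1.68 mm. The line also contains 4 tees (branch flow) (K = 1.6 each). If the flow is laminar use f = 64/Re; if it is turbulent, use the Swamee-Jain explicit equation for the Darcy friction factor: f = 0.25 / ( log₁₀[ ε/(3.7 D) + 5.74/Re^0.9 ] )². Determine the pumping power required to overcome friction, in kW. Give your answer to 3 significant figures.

Q = 2000 m³/h = 2000/3600 = 0.5556 m³/s.
Cross-sectional area A = πD²/4 = π(0.393)²/4 = 0.1213 m²; mean velocity V = Q/A = 0.5556/0.1213 = 4.58 m/s.
Reynolds number Re = ρVD/μ = 787 · 4.58 · 0.393 / 0.00107 = 1.324e+06.
Re > 4000 → turbulent. Relative roughness ε/D = 0.00168/0.393 = 0.00427. Swamee-Jain: f = 0.25/(log₁₀[0.00427/3.7 + 5.74/1.324e+06^0.9])² = 0.25/(log₁₀[0.00116 + 1.78e-05])² = 0.25/(-2.931)² = 0.02911.
Total minor-loss coefficient ΣK = 4·1.6 = 6.4.
ΔP = [f·L/D + ΣK]·(ρV²/2) = [0.02911·105/0.393 + 6.4]·(787·4.58²/2) = [7.777 + 6.4]·8254 = 1.17e+05 Pa.
Pumping power P = QΔP = 0.5556·1.17e+05 = 65010 W = 65.0 kW.

P ≈ 65.0 kW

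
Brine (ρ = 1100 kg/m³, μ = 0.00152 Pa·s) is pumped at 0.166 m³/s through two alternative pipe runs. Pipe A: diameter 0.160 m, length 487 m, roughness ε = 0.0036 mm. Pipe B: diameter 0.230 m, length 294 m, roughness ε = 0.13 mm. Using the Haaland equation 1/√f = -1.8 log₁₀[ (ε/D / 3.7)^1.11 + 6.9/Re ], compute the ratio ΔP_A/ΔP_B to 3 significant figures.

ΔP_A/ΔP_B ≈ 6.90

Pipe A: V = Q/A = 0.166/0.02011 = 8.256 m/s; Re = 9.56e+05; ε/D = 2.25e-05; Haaland → f = 0.01209; ΔP_A = f(L/D)(ρV²/2) = 1.379e+06 Pa.
Pipe B: V = Q/A = 0.166/0.04155 = 3.995 m/s; Re = 6.65e+05; ε/D = 0.000565; Haaland → f = 0.0178; ΔP_B = f(L/D)(ρV²/2) = 1.997e+05 Pa.
ΔP_A/ΔP_B = 1.379e+06/1.997e+05 = 6.90.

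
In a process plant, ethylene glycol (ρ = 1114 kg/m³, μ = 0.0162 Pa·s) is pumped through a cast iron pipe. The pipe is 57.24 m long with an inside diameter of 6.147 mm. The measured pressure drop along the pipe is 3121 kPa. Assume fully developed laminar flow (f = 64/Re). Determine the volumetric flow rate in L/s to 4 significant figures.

Q ≈ 0.1179 L/s

For laminar flow, f = 64/Re with Re = ρVD/μ, so Darcy-Weisbach reduces to ΔP = 32μLV/D². Solving for V: V = ΔP·D²/(32μL) = 3.121e+06·(0.006147)²/(32·0.0162·57.24) = 3.974 m/s.
Check: Re = ρVD/μ = 1114·3.974·0.006147/0.0162 = 1680 < 2300, so the laminar assumption holds.
Q = V·A = 3.974·(π/4·0.006147²) = 0.0001179 m³/s = 0.1179 L/s.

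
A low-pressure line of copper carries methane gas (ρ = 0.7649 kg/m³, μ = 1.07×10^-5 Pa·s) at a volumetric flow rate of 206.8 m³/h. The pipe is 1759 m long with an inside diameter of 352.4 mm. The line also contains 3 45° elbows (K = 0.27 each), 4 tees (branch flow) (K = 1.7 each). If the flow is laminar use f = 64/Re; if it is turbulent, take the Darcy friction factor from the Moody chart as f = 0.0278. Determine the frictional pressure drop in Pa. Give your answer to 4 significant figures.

ΔP ≈ 19.42 Pa

Q = 206.8 m³/h = 206.8/3600 = 0.05744 m³/s.
Cross-sectional area A = πD²/4 = π(0.3524)²/4 = 0.09754 m²; mean velocity V = Q/A = 0.05744/0.09754 = 0.589 m/s.
Reynolds number Re = ρVD/μ = 0.7649 · 0.589 · 0.3524 / 1.07e-05 = 1.484e+04.
Re > 4000 → turbulent; use the Moody-chart value f = 0.0278.
Total minor-loss coefficient ΣK = 3·0.27 + 4·1.7 = 7.61.
ΔP = [f·L/D + ΣK]·(ρV²/2) = [0.0278·1759/0.3524 + 7.61]·(0.7649·0.589²/2) = [138.8 + 7.61]·0.1327 = 19.42 Pa.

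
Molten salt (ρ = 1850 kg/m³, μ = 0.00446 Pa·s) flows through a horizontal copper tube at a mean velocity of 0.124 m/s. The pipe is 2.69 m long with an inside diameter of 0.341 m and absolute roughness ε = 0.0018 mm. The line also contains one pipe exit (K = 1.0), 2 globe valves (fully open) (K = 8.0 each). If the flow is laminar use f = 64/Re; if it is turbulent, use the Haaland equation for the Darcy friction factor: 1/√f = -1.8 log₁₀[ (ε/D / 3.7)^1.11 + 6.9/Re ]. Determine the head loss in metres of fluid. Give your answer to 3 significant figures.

Reynolds number Re = ρVD/μ = 1850 · 0.124 · 0.341 / 0.00446 = 1.754e+04.
Re > 4000 → turbulent. Relative roughness ε/D = 1.8e-06/0.341 = 5.28e-06. Haaland: 1/√f = -1.8 log₁₀[(5.28e-06/3.7)^1.11 + 6.9/1.754e+04] = -1.8 log₁₀[3.25e-07 + 0.000393] = 6.129, so f = 0.02662.
Total minor-loss coefficient ΣK = 1·1 + 2·8 = 17.
ΔP = [f·L/D + ΣK]·(ρV²/2) = [0.02662·2.69/0.341 + 17]·(1850·0.124²/2) = [0.21 + 17]·14.22 = 244.8 Pa.
Head loss h_f = ΔP/(ρg) = 244.8/(1850·9.81) = 0.0135 m.

h_f ≈ 0.0135 m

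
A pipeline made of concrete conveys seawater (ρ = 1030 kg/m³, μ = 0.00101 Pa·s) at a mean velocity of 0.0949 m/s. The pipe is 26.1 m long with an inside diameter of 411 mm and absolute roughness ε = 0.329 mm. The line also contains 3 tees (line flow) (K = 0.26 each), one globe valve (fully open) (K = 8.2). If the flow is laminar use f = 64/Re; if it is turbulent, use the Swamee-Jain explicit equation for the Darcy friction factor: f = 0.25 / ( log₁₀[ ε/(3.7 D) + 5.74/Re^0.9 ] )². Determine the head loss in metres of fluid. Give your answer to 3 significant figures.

h_f ≈ 0.00483 m

Reynolds number Re = ρVD/μ = 1030 · 0.0949 · 0.411 / 0.00101 = 3.978e+04.
Re > 4000 → turbulent. Relative roughness ε/D = 0.000329/0.411 = 0.0008. Swamee-Jain: f = 0.25/(log₁₀[0.0008/3.7 + 5.74/3.978e+04^0.9])² = 0.25/(log₁₀[0.000216 + 0.000416])² = 0.25/(-3.199)² = 0.02443.
Total minor-loss coefficient ΣK = 3·0.26 + 1·8.2 = 8.98.
ΔP = [f·L/D + ΣK]·(ρV²/2) = [0.02443·26.1/0.411 + 8.98]·(1030·0.0949²/2) = [1.551 + 8.98]·4.638 = 48.85 Pa.
Head loss h_f = ΔP/(ρg) = 48.85/(1030·9.81) = 0.00483 m.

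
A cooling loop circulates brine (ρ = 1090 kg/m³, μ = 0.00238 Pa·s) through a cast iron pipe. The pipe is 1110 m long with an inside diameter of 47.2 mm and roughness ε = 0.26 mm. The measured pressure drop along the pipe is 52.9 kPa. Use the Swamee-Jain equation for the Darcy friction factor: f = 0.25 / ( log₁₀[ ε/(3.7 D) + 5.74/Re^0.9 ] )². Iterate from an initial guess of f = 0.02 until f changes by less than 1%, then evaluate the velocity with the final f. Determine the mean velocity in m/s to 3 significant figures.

V ≈ 0.315 m/s

Rearranging Darcy-Weisbach: V = √(2·ΔP·D/(f·L·ρ)). With ε/D = 0.00026/0.0472 = 0.00551, iterate starting from f = 0.02:
  f = 0.02 → V = √(2·5.29e+04·0.0472/(0.02·1110·1090)) = 0.4543 m/s; Re = ρVD/μ = 9820; f → 0.03907
  f = 0.03907 → V = 0.325 m/s; Re = 7026; f → 0.04132
  f = 0.04132 → V = 0.316 m/s; Re = 6832; f → 0.04153
Converged (Δf/f < 1%). With the final f = 0.04153: V = √(2·5.29e+04·0.0472/(0.04153·1110·1090)) = 0.3152 m/s.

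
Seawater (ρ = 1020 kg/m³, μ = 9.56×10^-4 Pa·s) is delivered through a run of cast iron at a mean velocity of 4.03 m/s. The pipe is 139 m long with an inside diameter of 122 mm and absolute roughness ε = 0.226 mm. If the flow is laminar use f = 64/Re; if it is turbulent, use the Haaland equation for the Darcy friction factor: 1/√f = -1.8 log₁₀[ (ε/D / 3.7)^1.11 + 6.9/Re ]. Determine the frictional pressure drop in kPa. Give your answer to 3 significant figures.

ΔP ≈ 220 kPa

Reynolds number Re = ρVD/μ = 1020 · 4.03 · 0.122 / 0.000956 = 5.246e+05.
Re > 4000 → turbulent. Relative roughness ε/D = 0.000226/0.122 = 0.00185. Haaland: 1/√f = -1.8 log₁₀[(0.00185/3.7)^1.11 + 6.9/5.246e+05] = -1.8 log₁₀[0.000217 + 1.32e-05] = 6.548, so f = 0.02332.
Darcy-Weisbach: ΔP = f(L/D)(ρV²/2) = 0.02332·(139/0.122)·(1020·4.03²/2) = 0.02332·1139·8283 = 2.201e+05 Pa.
ΔP = 2.201e+05 Pa = 220 kPa.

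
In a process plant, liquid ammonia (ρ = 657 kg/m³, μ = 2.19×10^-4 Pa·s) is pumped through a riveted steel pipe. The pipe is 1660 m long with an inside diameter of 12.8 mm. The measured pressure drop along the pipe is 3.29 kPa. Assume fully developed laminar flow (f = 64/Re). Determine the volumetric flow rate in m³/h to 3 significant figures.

Q ≈ 0.0215 m³/h

For laminar flow, f = 64/Re with Re = ρVD/μ, so Darcy-Weisbach reduces to ΔP = 32μLV/D². Solving for V: V = ΔP·D²/(32μL) = 3290·(0.0128)²/(32·0.000219·1660) = 0.04634 m/s.
Check: Re = ρVD/μ = 657·0.04634·0.0128/0.000219 = 1779 < 2300, so the laminar assumption holds.
Q = V·A = 0.04634·(π/4·0.0128²) = 5.962e-06 m³/s = 0.0215 m³/h.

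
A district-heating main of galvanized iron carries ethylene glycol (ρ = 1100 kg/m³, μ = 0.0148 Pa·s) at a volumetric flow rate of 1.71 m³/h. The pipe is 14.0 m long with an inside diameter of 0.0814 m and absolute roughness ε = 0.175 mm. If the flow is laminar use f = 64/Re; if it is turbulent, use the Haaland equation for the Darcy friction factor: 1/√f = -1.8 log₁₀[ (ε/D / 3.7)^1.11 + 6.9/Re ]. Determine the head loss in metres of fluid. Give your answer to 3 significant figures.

h_f ≈ 0.00846 m

Q = 1.71 m³/h = 1.71/3600 = 0.000475 m³/s.
Cross-sectional area A = πD²/4 = π(0.0814)²/4 = 0.005204 m²; mean velocity V = Q/A = 0.000475/0.005204 = 0.09128 m/s.
Reynolds number Re = ρVD/μ = 1100 · 0.09128 · 0.0814 / 0.0148 = 552.2.
Re < 2300 → laminar flow, so f = 64/Re = 64/552.2 = 0.1159 (the turbulent correlation is not needed).
Darcy-Weisbach: ΔP = f(L/D)(ρV²/2) = 0.1159·(14/0.0814)·(1100·0.09128²/2) = 0.1159·172·4.582 = 91.34 Pa.
Head loss h_f = ΔP/(ρg) = 91.34/(1100·9.81) = 0.00846 m.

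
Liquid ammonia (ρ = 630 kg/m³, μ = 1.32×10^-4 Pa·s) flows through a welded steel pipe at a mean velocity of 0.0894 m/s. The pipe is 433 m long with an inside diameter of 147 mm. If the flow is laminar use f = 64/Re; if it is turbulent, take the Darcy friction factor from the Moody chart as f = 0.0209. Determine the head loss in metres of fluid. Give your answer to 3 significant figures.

Reynolds number Re = ρVD/μ = 630 · 0.0894 · 0.147 / 0.000132 = 6.272e+04.
Re > 4000 → turbulent; use the Moody-chart value f = 0.0209.
Darcy-Weisbach: ΔP = f(L/D)(ρV²/2) = 0.0209·(433/0.147)·(630·0.0894²/2) = 0.0209·2946·2.518 = 155 Pa.
Head loss h_f = ΔP/(ρg) = 155/(630·9.81) = 0.0251 m.

h_f ≈ 0.0251 m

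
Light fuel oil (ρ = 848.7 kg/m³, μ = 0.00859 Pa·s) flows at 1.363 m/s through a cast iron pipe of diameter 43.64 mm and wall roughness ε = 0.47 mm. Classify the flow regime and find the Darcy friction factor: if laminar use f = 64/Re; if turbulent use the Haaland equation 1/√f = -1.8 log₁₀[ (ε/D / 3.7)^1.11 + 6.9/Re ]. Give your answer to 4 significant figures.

f ≈ 0.04681

Re = ρVD/μ = 848.7·1.363·0.04364/0.00859 = 5877.
Re > 4000 → turbulent. ε/D = 0.00047/0.04364 = 0.0108; Haaland: 1/√f = -1.8 log₁₀[0.00153 + 0.00117] = 4.622, so f = 0.04681.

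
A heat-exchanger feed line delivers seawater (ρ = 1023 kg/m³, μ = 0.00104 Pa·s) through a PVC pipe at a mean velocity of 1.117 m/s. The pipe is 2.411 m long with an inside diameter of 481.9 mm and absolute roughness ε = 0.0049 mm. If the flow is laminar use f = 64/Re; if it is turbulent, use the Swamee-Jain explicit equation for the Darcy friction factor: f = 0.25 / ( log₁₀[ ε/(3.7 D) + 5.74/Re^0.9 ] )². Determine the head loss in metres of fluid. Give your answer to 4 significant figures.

Reynolds number Re = ρVD/μ = 1023 · 1.117 · 0.4819 / 0.00104 = 5.295e+05.
Re > 4000 → turbulent. Relative roughness ε/D = 4.9e-06/0.4819 = 1.02e-05. Swamee-Jain: f = 0.25/(log₁₀[1.02e-05/3.7 + 5.74/5.295e+05^0.9])² = 0.25/(log₁₀[2.75e-06 + 4.05e-05])² = 0.25/(-4.364)² = 0.01313.
Darcy-Weisbach: ΔP = f(L/D)(ρV²/2) = 0.01313·(2.411/0.4819)·(1023·1.117²/2) = 0.01313·5.003·638.2 = 41.91 Pa.
Head loss h_f = ΔP/(ρg) = 41.91/(1023·9.81) = 0.004176 m.

h_f ≈ 0.004176 m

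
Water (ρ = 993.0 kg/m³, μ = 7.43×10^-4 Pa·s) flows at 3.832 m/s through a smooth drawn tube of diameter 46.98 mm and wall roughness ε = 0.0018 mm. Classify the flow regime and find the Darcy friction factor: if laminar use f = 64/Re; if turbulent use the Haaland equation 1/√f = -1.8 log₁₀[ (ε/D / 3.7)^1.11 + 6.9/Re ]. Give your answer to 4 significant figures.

f ≈ 0.01524

Re = ρVD/μ = 993·3.832·0.04698/0.000743 = 2.406e+05.
Re > 4000 → turbulent. ε/D = 1.8e-06/0.04698 = 3.83e-05; Haaland: 1/√f = -1.8 log₁₀[2.93e-06 + 2.87e-05] = 8.1, so f = 0.01524.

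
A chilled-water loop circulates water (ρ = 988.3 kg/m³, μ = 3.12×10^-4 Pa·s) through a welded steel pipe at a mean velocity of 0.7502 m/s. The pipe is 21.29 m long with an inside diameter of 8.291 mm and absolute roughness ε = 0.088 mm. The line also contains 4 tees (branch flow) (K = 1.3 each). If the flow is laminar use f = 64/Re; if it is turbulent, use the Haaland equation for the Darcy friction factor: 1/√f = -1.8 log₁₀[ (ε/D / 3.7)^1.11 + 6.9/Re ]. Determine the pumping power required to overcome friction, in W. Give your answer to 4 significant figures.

P ≈ 1.255 W

Reynolds number Re = ρVD/μ = 988.3 · 0.7502 · 0.008291 / 0.000312 = 1.97e+04.
Re > 4000 → turbulent. Relative roughness ε/D = 8.8e-05/0.008291 = 0.0106. Haaland: 1/√f = -1.8 log₁₀[(0.0106/3.7)^1.11 + 6.9/1.97e+04] = -1.8 log₁₀[0.00151 + 0.00035] = 4.916, so f = 0.04138.
Total minor-loss coefficient ΣK = 4·1.3 = 5.2.
ΔP = [f·L/D + ΣK]·(ρV²/2) = [0.04138·21.29/0.008291 + 5.2]·(988.3·0.7502²/2) = [106.2 + 5.2]·278.1 = 3.099e+04 Pa.
Q = V·A = 0.7502·5.399e-05 = 4.05e-05 m³/s.
Pumping power P = QΔP = 4.05e-05·3.099e+04 = 1.2553 W = 1.255 W.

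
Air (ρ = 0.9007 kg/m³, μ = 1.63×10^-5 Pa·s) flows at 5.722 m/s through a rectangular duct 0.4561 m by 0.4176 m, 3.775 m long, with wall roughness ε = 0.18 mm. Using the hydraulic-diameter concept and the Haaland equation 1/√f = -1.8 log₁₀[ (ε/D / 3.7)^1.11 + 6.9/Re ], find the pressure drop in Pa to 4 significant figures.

Hydraulic diameter D_h = 4A/P = 4·(0.4561·0.4176)/(2·(0.4561+0.4176)) = 0.7619/1.747 = 0.436 m.
Re = ρVD_h/μ = 0.9007·5.722·0.436/1.63e-05 = 1.379e+05.
ε/D_h = 0.00018/0.436 = 0.000413; Haaland gives 1/√f = -1.8 log₁₀[4.1e-05+5.01e-05] = 7.273, so f = 0.0189.
ΔP = f(L/D_h)(ρV²/2) = 0.0189·3.775/0.436·14.75 = 2.413 Pa.

ΔP ≈ 2.413 Pa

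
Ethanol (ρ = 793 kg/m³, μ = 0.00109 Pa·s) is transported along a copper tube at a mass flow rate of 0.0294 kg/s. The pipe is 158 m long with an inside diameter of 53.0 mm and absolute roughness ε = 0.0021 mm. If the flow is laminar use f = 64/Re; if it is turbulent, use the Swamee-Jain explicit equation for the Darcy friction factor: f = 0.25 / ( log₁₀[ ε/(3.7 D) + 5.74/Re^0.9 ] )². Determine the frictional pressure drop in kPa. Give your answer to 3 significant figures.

A = πD²/4 = π(0.053)²/4 = 0.002206 m²; mean velocity V = ṁ/(ρA) = 0.0294/(793 · 0.002206) = 0.0168 m/s.
Reynolds number Re = ρVD/μ = 793 · 0.0168 · 0.053 / 0.00109 = 648.
Re < 2300 → laminar flow, so f = 64/Re = 64/648 = 0.09877 (the turbulent correlation is not needed).
Darcy-Weisbach: ΔP = f(L/D)(ρV²/2) = 0.09877·(158/0.053)·(793·0.0168²/2) = 0.09877·2981·0.112 = 32.97 Pa.
ΔP = 32.97 Pa = 0.0330 kPa.

ΔP ≈ 0.0330 kPa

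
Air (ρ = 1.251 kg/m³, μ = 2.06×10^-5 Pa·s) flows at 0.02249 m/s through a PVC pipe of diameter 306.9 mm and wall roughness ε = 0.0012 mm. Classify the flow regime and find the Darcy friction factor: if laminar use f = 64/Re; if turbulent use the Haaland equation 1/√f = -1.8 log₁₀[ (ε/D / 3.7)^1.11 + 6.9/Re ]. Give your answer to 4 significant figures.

Re = ρVD/μ = 1.251·0.02249·0.3069/2.06e-05 = 419.2.
Re < 2300 → laminar, so f = 64/Re = 0.1527 (roughness is irrelevant in laminar flow).

f ≈ 0.1527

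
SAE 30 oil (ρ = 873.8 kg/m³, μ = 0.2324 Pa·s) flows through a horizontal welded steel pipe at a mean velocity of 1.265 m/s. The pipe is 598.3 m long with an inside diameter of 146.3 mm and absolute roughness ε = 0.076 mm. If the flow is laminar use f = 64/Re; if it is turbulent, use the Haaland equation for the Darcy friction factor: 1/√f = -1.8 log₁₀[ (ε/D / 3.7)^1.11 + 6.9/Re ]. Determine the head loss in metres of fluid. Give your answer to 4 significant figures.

h_f ≈ 30.68 m

Reynolds number Re = ρVD/μ = 873.8 · 1.265 · 0.1463 / 0.232 = 695.8.
Re < 2300 → laminar flow, so f = 64/Re = 64/695.8 = 0.09197 (the turbulent correlation is not needed).
Darcy-Weisbach: ΔP = f(L/D)(ρV²/2) = 0.09197·(598.3/0.1463)·(873.8·1.265²/2) = 0.09197·4090·699.1 = 2.63e+05 Pa.
Head loss h_f = ΔP/(ρg) = 2.63e+05/(873.8·9.81) = 30.68 m.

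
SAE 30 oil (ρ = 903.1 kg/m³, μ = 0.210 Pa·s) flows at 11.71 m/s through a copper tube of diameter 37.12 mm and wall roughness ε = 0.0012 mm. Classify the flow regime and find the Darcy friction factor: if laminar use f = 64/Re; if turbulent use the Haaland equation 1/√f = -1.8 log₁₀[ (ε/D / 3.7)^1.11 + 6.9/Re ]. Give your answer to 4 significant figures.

Re = ρVD/μ = 903.1·11.71·0.03712/0.21 = 1869.
Re < 2300 → laminar, so f = 64/Re = 0.03424 (roughness is irrelevant in laminar flow).

f ≈ 0.03424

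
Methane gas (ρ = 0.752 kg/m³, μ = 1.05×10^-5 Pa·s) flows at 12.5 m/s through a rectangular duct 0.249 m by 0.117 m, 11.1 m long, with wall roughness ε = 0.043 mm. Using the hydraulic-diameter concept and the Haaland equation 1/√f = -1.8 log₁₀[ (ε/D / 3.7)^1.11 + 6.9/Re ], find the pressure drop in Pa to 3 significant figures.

ΔP ≈ 74.1 Pa

Hydraulic diameter D_h = 4A/P = 4·(0.249·0.117)/(2·(0.249+0.117)) = 0.1165/0.732 = 0.1592 m.
Re = ρVD_h/μ = 0.752·12.5·0.1592/1.05e-05 = 1.425e+05.
ε/D_h = 4.3e-05/0.1592 = 0.00027; Haaland gives 1/√f = -1.8 log₁₀[2.56e-05+4.84e-05] = 7.435, so f = 0.01809.
ΔP = f(L/D_h)(ρV²/2) = 0.01809·11.1/0.1592·58.75 = 74.1 Pa.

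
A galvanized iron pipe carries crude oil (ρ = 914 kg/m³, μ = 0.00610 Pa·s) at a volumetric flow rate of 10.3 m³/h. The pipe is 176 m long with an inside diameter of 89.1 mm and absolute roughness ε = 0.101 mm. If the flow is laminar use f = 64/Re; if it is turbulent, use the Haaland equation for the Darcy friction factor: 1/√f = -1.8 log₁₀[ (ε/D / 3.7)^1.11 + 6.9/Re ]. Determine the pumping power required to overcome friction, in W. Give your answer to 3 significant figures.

Q = 10.3 m³/h = 10.3/3600 = 0.002861 m³/s.
Cross-sectional area A = πD²/4 = π(0.0891)²/4 = 0.006235 m²; mean velocity V = Q/A = 0.002861/0.006235 = 0.4589 m/s.
Reynolds number Re = ρVD/μ = 914 · 0.4589 · 0.0891 / 0.0061 = 6126.
Re > 4000 → turbulent. Relative roughness ε/D = 0.000101/0.0891 = 0.00113. Haaland: 1/√f = -1.8 log₁₀[(0.00113/3.7)^1.11 + 6.9/6126] = -1.8 log₁₀[0.000126 + 0.00113] = 5.224, so f = 0.03664.
Darcy-Weisbach: ΔP = f(L/D)(ρV²/2) = 0.03664·(176/0.0891)·(914·0.4589²/2) = 0.03664·1975·96.23 = 6964 Pa.
Pumping power P = QΔP = 0.002861·6964 = 19.93 W = 19.9 W.

P ≈ 19.9 W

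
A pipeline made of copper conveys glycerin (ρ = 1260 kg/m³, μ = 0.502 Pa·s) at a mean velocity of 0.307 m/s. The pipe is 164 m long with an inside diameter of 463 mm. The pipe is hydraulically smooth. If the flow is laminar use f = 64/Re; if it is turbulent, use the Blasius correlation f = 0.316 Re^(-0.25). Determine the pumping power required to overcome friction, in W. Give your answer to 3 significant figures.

P ≈ 195 W

Reynolds number Re = ρVD/μ = 1260 · 0.307 · 0.463 / 0.502 = 356.8.
Re < 2300 → laminar flow, so f = 64/Re = 64/356.8 = 0.1794 (the turbulent correlation is not needed).
Darcy-Weisbach: ΔP = f(L/D)(ρV²/2) = 0.1794·(164/0.463)·(1260·0.307²/2) = 0.1794·354.2·59.38 = 3773 Pa.
Q = V·A = 0.307·0.1684 = 0.05169 m³/s.
Pumping power P = QΔP = 0.05169·3773 = 195.0 W = 195 W.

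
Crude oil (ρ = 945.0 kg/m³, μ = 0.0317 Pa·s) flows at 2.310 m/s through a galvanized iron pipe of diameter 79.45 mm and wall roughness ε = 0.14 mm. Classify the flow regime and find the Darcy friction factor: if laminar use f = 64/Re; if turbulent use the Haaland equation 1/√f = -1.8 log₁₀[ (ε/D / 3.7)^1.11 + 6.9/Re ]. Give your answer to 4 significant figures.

f ≈ 0.03844

Re = ρVD/μ = 945·2.31·0.07945/0.0317 = 5471.
Re > 4000 → turbulent. ε/D = 0.00014/0.07945 = 0.00176; Haaland: 1/√f = -1.8 log₁₀[0.000205 + 0.00126] = 5.101, so f = 0.03844.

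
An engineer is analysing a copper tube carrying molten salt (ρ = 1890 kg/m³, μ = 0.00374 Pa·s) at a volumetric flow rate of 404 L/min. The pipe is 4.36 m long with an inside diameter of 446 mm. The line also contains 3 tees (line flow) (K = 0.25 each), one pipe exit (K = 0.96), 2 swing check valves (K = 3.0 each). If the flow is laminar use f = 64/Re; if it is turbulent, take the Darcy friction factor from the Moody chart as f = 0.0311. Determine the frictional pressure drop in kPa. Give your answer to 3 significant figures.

Q = 404 L/min = 404/60000 = 0.006733 m³/s.
Cross-sectional area A = πD²/4 = π(0.446)²/4 = 0.1562 m²; mean velocity V = Q/A = 0.006733/0.1562 = 0.0431 m/s.
Reynolds number Re = ρVD/μ = 1890 · 0.0431 · 0.446 / 0.00374 = 9714.
Re > 4000 → turbulent; use the Moody-chart value f = 0.0311.
Total minor-loss coefficient ΣK = 3·0.25 + 1·0.96 + 2·3 = 7.71.
ΔP = [f·L/D + ΣK]·(ρV²/2) = [0.0311·4.36/0.446 + 7.71]·(1890·0.0431²/2) = [0.304 + 7.71]·1.755 = 14.07 Pa.
ΔP = 14.07 Pa = 0.0141 kPa.

ΔP ≈ 0.0141 kPa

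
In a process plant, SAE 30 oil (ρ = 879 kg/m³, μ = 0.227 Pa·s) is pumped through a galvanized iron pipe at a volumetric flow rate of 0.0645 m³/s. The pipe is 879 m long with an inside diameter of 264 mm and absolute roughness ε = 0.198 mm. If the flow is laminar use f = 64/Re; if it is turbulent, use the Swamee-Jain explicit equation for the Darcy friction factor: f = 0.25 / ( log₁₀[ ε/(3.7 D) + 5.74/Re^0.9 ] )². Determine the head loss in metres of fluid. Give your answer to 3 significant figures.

h_f ≈ 12.5 m

Cross-sectional area A = πD²/4 = π(0.264)²/4 = 0.05474 m²; mean velocity V = Q/A = 0.0645/0.05474 = 1.178 m/s.
Reynolds number Re = ρVD/μ = 879 · 1.178 · 0.264 / 0.227 = 1205.
Re < 2300 → laminar flow, so f = 64/Re = 64/1205 = 0.05313 (the turbulent correlation is not needed).
Darcy-Weisbach: ΔP = f(L/D)(ρV²/2) = 0.05313·(879/0.264)·(879·1.178²/2) = 0.05313·3330·610.2 = 1.079e+05 Pa.
Head loss h_f = ΔP/(ρg) = 1.079e+05/(879·9.81) = 12.5 m.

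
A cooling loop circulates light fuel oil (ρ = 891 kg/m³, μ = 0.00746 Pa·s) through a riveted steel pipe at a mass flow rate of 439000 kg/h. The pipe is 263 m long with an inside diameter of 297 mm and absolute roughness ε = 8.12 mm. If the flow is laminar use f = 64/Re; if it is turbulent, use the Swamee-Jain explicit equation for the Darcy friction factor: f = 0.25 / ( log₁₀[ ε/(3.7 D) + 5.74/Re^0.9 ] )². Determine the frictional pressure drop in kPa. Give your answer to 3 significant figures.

ṁ = 439000 kg/h = 439000/3600 = 121.9 kg/s.
A = πD²/4 = π(0.297)²/4 = 0.06928 m²; mean velocity V = ṁ/(ρA) = 121.9/(891 · 0.06928) = 1.976 m/s.
Reynolds number Re = ρVD/μ = 891 · 1.976 · 0.297 / 0.00746 = 7.008e+04.
Re > 4000 → turbulent. Relative roughness ε/D = 0.00812/0.297 = 0.0273. Swamee-Jain: f = 0.25/(log₁₀[0.0273/3.7 + 5.74/7.008e+04^0.9])² = 0.25/(log₁₀[0.00739 + 0.00025])² = 0.25/(-2.117)² = 0.05579.
Darcy-Weisbach: ΔP = f(L/D)(ρV²/2) = 0.05579·(263/0.297)·(891·1.976²/2) = 0.05579·885.5·1739 = 8.589e+04 Pa.
ΔP = 8.589e+04 Pa = 85.9 kPa.

ΔP ≈ 85.9 kPa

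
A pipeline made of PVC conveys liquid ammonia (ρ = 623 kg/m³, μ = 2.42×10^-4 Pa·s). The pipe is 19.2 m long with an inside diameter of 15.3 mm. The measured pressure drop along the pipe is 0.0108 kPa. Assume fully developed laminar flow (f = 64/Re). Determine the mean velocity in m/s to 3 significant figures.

V ≈ 0.0170 m/s

For laminar flow, f = 64/Re with Re = ρVD/μ, so Darcy-Weisbach reduces to ΔP = 32μLV/D². Solving for V: V = ΔP·D²/(32μL) = 10.8·(0.0153)²/(32·0.000242·19.2) = 0.017 m/s.
Check: Re = ρVD/μ = 623·0.017·0.0153/0.000242 = 669.7 < 2300, so the laminar assumption holds.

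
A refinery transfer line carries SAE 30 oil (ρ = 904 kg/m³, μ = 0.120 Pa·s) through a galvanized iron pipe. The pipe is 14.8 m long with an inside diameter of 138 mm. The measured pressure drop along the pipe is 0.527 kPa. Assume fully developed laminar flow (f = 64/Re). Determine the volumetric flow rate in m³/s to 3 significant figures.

Q ≈ 0.00264 m³/s

For laminar flow, f = 64/Re with Re = ρVD/μ, so Darcy-Weisbach reduces to ΔP = 32μLV/D². Solving for V: V = ΔP·D²/(32μL) = 527·(0.138)²/(32·0.12·14.8) = 0.1766 m/s.
Check: Re = ρVD/μ = 904·0.1766·0.138/0.12 = 183.6 < 2300, so the laminar assumption holds.
Q = V·A = 0.1766·(π/4·0.138²) = 0.002641 m³/s = 0.00264 m³/s.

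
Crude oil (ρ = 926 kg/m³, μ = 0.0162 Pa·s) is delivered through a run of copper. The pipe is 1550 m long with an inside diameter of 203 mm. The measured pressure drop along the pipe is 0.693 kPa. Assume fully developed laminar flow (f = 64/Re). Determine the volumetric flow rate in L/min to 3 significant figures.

Q ≈ 69.0 L/min

For laminar flow, f = 64/Re with Re = ρVD/μ, so Darcy-Weisbach reduces to ΔP = 32μLV/D². Solving for V: V = ΔP·D²/(32μL) = 693·(0.203)²/(32·0.0162·1550) = 0.03554 m/s.
Check: Re = ρVD/μ = 926·0.03554·0.203/0.0162 = 412.4 < 2300, so the laminar assumption holds.
Q = V·A = 0.03554·(π/4·0.203²) = 0.00115 m³/s = 69.0 L/min.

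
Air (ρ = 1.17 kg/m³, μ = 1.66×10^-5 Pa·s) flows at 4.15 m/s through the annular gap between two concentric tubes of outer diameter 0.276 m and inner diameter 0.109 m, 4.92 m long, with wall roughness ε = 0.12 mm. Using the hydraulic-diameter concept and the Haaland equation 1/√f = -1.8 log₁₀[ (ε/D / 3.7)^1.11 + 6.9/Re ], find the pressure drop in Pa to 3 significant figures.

Hydraulic diameter D_h = 4A/P = D_o - D_i = 0.276 - 0.109 = 0.167 m.
Re = ρVD_h/μ = 1.17·4.15·0.167/1.66e-05 = 4.885e+04.
ε/D_h = 0.00012/0.167 = 0.000719; Haaland gives 1/√f = -1.8 log₁₀[7.59e-05+0.000141] = 6.594, so f = 0.023.
ΔP = f(L/D_h)(ρV²/2) = 0.023·4.92/0.167·10.08 = 6.827 Pa.

ΔP ≈ 6.83 Pa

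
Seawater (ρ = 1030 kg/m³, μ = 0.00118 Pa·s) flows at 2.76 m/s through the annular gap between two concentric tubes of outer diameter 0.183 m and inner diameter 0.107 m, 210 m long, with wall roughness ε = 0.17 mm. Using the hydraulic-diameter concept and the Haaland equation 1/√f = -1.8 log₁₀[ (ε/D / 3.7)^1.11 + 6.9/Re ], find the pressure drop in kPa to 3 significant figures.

Hydraulic diameter D_h = 4A/P = D_o - D_i = 0.183 - 0.107 = 0.076 m.
Re = ρVD_h/μ = 1030·2.76·0.076/0.00118 = 1.831e+05.
ε/D_h = 0.00017/0.076 = 0.00224; Haaland gives 1/√f = -1.8 log₁₀[0.000268+3.77e-05] = 6.328, so f = 0.02498.
ΔP = f(L/D_h)(ρV²/2) = 0.02498·210/0.076·3923 = 2.707e+05 Pa.
ΔP = 271 kPa.

ΔP ≈ 271 kPa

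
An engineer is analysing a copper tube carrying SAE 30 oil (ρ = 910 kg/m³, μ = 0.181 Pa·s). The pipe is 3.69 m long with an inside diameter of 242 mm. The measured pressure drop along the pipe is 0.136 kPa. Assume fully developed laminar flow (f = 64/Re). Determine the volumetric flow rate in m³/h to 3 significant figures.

Q ≈ 61.7 m³/h

For laminar flow, f = 64/Re with Re = ρVD/μ, so Darcy-Weisbach reduces to ΔP = 32μLV/D². Solving for V: V = ΔP·D²/(32μL) = 136·(0.242)²/(32·0.181·3.69) = 0.3727 m/s.
Check: Re = ρVD/μ = 910·0.3727·0.242/0.181 = 453.4 < 2300, so the laminar assumption holds.
Q = V·A = 0.3727·(π/4·0.242²) = 0.01714 m³/s = 61.7 m³/h.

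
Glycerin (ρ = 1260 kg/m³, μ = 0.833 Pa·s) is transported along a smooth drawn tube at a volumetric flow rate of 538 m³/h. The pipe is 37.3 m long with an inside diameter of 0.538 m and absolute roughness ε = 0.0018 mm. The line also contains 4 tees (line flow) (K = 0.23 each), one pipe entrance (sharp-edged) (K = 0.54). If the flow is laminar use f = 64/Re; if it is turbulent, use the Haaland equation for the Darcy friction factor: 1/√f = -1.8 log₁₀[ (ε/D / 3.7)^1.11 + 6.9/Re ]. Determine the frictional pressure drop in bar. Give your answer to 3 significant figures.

ΔP ≈ 0.0266 bar

Q = 538 m³/h = 538/3600 = 0.1494 m³/s.
Cross-sectional area A = πD²/4 = π(0.538)²/4 = 0.2273 m²; mean velocity V = Q/A = 0.1494/0.2273 = 0.6574 m/s.
Reynolds number Re = ρVD/μ = 1260 · 0.6574 · 0.538 / 0.833 = 535.
Re < 2300 → laminar flow, so f = 64/Re = 64/535 = 0.1196 (the turbulent correlation is not needed).
Total minor-loss coefficient ΣK = 4·0.23 + 1·0.54 = 1.46.
ΔP = [f·L/D + ΣK]·(ρV²/2) = [0.1196·37.3/0.538 + 1.46]·(1260·0.6574²/2) = [8.294 + 1.46]·272.3 = 2656 Pa.
ΔP = 2656 Pa = 0.0266 bar.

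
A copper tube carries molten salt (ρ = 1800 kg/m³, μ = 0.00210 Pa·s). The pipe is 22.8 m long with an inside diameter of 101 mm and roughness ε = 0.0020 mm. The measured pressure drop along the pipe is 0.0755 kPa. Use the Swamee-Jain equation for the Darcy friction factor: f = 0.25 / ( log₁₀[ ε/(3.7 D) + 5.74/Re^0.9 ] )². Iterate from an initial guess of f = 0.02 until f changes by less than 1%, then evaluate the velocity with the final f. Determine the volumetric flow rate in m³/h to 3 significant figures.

Q ≈ 3.13 m³/h

Rearranging Darcy-Weisbach: V = √(2·ΔP·D/(f·L·ρ)). With ε/D = 2e-06/0.101 = 1.98e-05, iterate starting from f = 0.02:
  f = 0.02 → V = √(2·75.5·0.101/(0.02·22.8·1800)) = 0.1363 m/s; Re = ρVD/μ = 1.18e+04; f → 0.02965
  f = 0.02965 → V = 0.112 m/s; Re = 9693; f → 0.03127
  f = 0.03127 → V = 0.109 m/s; Re = 9437; f → 0.03151
Converged (Δf/f < 1%). With the final f = 0.03151: V = √(2·75.5·0.101/(0.03151·22.8·1800)) = 0.1086 m/s.
Q = V·A = 0.1086·(π/4·0.101²) = 0.0008701 m³/s = 3.13 m³/h.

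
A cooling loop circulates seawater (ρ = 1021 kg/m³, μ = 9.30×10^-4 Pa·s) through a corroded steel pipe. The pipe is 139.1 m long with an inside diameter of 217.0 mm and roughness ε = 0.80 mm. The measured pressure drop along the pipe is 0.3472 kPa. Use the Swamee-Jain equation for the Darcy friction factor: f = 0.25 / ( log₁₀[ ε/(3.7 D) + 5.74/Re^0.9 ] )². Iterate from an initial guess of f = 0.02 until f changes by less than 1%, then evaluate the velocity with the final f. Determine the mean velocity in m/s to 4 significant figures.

V ≈ 0.1865 m/s

Rearranging Darcy-Weisbach: V = √(2·ΔP·D/(f·L·ρ)). With ε/D = 0.0008/0.217 = 0.00369, iterate starting from f = 0.02:
  f = 0.02 → V = √(2·347.2·0.217/(0.02·139.1·1021)) = 0.2303 m/s; Re = ρVD/μ = 5.487e+04; f → 0.03007
  f = 0.03007 → V = 0.1878 m/s; Re = 4.475e+04; f → 0.0305
  f = 0.0305 → V = 0.1865 m/s; Re = 4.443e+04; f → 0.03051
Converged (Δf/f < 1%). With the final f = 0.03051: V = √(2·347.2·0.217/(0.03051·139.1·1021)) = 0.1865 m/s.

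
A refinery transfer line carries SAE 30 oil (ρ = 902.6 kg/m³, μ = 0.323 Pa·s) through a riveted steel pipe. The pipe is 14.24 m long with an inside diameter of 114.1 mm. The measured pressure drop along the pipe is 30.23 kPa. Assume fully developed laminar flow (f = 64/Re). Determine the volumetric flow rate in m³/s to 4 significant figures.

Q ≈ 0.02734 m³/s

For laminar flow, f = 64/Re with Re = ρVD/μ, so Darcy-Weisbach reduces to ΔP = 32μLV/D². Solving for V: V = ΔP·D²/(32μL) = 3.023e+04·(0.1141)²/(32·0.323·14.24) = 2.674 m/s.
Check: Re = ρVD/μ = 902.6·2.674·0.1141/0.323 = 852.6 < 2300, so the laminar assumption holds.
Q = V·A = 2.674·(π/4·0.1141²) = 0.02734 m³/s = 0.02734 m³/s.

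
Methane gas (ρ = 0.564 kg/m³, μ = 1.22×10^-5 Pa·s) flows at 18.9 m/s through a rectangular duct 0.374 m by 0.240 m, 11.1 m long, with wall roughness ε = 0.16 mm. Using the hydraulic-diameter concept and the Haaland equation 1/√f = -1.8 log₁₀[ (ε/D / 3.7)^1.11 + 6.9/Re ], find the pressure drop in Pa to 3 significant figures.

ΔP ≈ 70.9 Pa

Hydraulic diameter D_h = 4A/P = 4·(0.374·0.24)/(2·(0.374+0.24)) = 0.359/1.228 = 0.2924 m.
Re = ρVD_h/μ = 0.564·18.9·0.2924/1.22e-05 = 2.555e+05.
ε/D_h = 0.00016/0.2924 = 0.000547; Haaland gives 1/√f = -1.8 log₁₀[5.61e-05+2.7e-05] = 7.345, so f = 0.01854.
ΔP = f(L/D_h)(ρV²/2) = 0.01854·11.1/0.2924·100.7 = 70.89 Pa.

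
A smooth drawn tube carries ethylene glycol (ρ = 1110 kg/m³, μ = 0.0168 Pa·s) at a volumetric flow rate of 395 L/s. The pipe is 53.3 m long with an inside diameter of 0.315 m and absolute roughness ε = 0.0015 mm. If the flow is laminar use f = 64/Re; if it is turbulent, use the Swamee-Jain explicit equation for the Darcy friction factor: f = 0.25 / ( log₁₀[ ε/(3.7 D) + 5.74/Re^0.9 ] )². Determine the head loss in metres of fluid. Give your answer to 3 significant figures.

h_f ≈ 3.92 m

Q = 395 L/s = 395/1000 = 0.395 m³/s.
Cross-sectional area A = πD²/4 = π(0.315)²/4 = 0.07793 m²; mean velocity V = Q/A = 0.395/0.07793 = 5.069 m/s.
Reynolds number Re = ρVD/μ = 1110 · 5.069 · 0.315 / 0.0168 = 1.055e+05.
Re > 4000 → turbulent. Relative roughness ε/D = 1.5e-06/0.315 = 4.76e-06. Swamee-Jain: f = 0.25/(log₁₀[4.76e-06/3.7 + 5.74/1.055e+05^0.9])² = 0.25/(log₁₀[1.29e-06 + 0.000173])² = 0.25/(-3.759)² = 0.0177.
Darcy-Weisbach: ΔP = f(L/D)(ρV²/2) = 0.0177·(53.3/0.315)·(1110·5.069²/2) = 0.0177·169.2·1.426e+04 = 4.269e+04 Pa.
Head loss h_f = ΔP/(ρg) = 4.269e+04/(1110·9.81) = 3.92 m.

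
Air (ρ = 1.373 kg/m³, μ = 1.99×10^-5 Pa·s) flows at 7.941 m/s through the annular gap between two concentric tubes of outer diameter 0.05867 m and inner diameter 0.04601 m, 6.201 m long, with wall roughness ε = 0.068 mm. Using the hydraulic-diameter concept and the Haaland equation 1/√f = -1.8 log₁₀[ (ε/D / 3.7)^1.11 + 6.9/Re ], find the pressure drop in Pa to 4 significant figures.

Hydraulic diameter D_h = 4A/P = D_o - D_i = 0.05867 - 0.04601 = 0.01266 m.
Re = ρVD_h/μ = 1.373·7.941·0.01266/1.99e-05 = 6936.
ε/D_h = 6.8e-05/0.01266 = 0.00537; Haaland gives 1/√f = -1.8 log₁₀[0.000707+0.000995] = 4.984, so f = 0.04025.
ΔP = f(L/D_h)(ρV²/2) = 0.04025·6.201/0.01266·43.29 = 853.6 Pa.

ΔP ≈ 853.6 Pa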